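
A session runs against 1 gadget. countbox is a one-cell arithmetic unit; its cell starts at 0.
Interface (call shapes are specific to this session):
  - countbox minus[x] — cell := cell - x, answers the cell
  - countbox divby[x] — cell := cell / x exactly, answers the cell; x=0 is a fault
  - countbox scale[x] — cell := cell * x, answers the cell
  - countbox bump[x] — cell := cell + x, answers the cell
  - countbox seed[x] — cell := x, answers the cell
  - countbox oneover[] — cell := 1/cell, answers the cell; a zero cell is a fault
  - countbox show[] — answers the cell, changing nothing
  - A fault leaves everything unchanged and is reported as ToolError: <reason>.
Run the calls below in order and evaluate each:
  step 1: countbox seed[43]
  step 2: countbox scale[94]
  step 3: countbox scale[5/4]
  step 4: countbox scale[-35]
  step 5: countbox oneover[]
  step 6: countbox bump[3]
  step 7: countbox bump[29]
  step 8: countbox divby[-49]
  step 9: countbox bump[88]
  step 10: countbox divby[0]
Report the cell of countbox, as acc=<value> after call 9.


Answer: acc=1513729002/17330075

Derivation:
-> countbox seed(x: 43)
<- 43
-> countbox scale(x: 94)
<- 4042
-> countbox scale(x: 5/4)
<- 10105/2
-> countbox scale(x: -35)
<- -353675/2
-> countbox oneover()
<- -2/353675
-> countbox bump(x: 3)
<- 1061023/353675
-> countbox bump(x: 29)
<- 11317598/353675
-> countbox divby(x: -49)
<- -11317598/17330075
-> countbox bump(x: 88)
<- 1513729002/17330075
-> countbox divby(x: 0)
<- ToolError: division by zero


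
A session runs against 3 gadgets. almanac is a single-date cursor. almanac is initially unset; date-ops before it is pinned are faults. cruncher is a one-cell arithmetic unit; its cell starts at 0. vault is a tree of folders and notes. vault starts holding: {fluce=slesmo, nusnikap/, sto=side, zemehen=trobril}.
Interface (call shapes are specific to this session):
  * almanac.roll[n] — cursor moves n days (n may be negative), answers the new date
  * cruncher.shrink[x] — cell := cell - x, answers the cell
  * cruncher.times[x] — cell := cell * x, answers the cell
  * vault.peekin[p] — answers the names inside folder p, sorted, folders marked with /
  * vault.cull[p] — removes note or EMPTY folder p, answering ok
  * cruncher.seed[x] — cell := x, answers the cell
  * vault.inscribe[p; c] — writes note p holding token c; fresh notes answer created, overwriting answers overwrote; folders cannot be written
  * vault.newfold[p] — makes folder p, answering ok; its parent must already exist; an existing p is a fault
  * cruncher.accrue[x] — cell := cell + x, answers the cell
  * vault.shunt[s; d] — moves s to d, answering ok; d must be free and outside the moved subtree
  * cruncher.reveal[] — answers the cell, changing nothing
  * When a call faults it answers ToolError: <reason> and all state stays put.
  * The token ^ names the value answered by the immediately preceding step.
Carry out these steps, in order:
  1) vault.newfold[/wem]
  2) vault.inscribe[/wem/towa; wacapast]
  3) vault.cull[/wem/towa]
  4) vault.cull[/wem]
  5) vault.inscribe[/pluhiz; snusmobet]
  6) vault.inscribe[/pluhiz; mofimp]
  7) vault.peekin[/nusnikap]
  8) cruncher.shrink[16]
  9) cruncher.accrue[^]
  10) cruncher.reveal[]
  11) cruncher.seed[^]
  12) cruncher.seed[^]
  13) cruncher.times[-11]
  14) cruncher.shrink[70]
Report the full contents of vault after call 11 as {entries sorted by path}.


# newfold(p→/wem) => ok
# inscribe(p→/wem/towa, c→wacapast) => created
# cull(p→/wem/towa) => ok
# cull(p→/wem) => ok
# inscribe(p→/pluhiz, c→snusmobet) => created
# inscribe(p→/pluhiz, c→mofimp) => overwrote
# peekin(p→/nusnikap) => []
# shrink(x→16) => -16
# accrue(x→^) => -32
# reveal() => -32
# seed(x→^) => -32
# seed(x→^) => -32
# times(x→-11) => 352
# shrink(x→70) => 282

Answer: {fluce=slesmo, nusnikap/, pluhiz=mofimp, sto=side, zemehen=trobril}


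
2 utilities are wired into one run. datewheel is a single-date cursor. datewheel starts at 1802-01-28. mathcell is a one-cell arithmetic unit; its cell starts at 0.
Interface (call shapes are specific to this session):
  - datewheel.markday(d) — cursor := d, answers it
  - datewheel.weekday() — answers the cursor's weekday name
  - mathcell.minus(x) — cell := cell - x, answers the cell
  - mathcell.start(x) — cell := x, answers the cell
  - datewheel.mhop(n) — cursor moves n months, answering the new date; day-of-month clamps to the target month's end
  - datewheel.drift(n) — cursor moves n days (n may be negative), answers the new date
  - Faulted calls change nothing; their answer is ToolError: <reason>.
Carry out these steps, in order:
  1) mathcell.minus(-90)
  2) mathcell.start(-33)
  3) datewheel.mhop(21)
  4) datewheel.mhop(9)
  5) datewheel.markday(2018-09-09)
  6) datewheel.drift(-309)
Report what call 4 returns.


-- mathcell.minus(-90) -> 90
-- mathcell.start(-33) -> -33
-- datewheel.mhop(21) -> 1803-10-28
-- datewheel.mhop(9) -> 1804-07-28
-- datewheel.markday(2018-09-09) -> 2018-09-09
-- datewheel.drift(-309) -> 2017-11-04

Answer: 1804-07-28


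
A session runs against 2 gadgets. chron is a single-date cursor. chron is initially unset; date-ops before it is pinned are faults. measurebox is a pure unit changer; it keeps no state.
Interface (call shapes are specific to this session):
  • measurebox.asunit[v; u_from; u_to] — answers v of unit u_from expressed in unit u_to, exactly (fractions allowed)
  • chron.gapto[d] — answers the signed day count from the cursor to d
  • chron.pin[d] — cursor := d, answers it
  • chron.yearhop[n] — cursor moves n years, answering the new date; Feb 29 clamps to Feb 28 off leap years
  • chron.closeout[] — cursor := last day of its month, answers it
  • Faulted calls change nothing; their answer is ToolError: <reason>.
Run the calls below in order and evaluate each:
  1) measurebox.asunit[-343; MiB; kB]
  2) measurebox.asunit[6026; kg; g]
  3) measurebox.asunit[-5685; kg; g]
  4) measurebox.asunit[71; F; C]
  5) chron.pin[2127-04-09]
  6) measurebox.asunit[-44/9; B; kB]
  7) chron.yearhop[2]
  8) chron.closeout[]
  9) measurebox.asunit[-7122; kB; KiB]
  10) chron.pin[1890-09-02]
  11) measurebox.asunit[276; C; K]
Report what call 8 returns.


Answer: 2129-04-30

Derivation:
CALL measurebox.asunit[v→-343; u_from→MiB; u_to→kB]
RET  -44957696/125
CALL measurebox.asunit[v→6026; u_from→kg; u_to→g]
RET  6026000
CALL measurebox.asunit[v→-5685; u_from→kg; u_to→g]
RET  -5685000
CALL measurebox.asunit[v→71; u_from→F; u_to→C]
RET  65/3
CALL chron.pin[d→2127-04-09]
RET  2127-04-09
CALL measurebox.asunit[v→-44/9; u_from→B; u_to→kB]
RET  -11/2250
CALL chron.yearhop[n→2]
RET  2129-04-09
CALL chron.closeout[]
RET  2129-04-30
CALL measurebox.asunit[v→-7122; u_from→kB; u_to→KiB]
RET  -445125/64
CALL chron.pin[d→1890-09-02]
RET  1890-09-02
CALL measurebox.asunit[v→276; u_from→C; u_to→K]
RET  10983/20


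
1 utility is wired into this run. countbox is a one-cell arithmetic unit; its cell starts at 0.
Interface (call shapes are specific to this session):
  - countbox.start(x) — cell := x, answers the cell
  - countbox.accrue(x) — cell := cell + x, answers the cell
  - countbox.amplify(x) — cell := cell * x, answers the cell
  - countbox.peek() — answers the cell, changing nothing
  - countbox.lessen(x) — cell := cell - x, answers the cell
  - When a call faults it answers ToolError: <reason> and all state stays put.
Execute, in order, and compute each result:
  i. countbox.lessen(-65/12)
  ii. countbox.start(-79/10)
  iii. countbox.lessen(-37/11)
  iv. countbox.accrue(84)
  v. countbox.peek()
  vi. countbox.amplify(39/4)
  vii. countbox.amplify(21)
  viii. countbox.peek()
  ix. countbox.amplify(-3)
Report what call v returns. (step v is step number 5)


-> countbox.lessen(x: -65/12)
<- 65/12
-> countbox.start(x: -79/10)
<- -79/10
-> countbox.lessen(x: -37/11)
<- -499/110
-> countbox.accrue(x: 84)
<- 8741/110
-> countbox.peek()
<- 8741/110
-> countbox.amplify(x: 39/4)
<- 340899/440
-> countbox.amplify(x: 21)
<- 7158879/440
-> countbox.peek()
<- 7158879/440
-> countbox.amplify(x: -3)
<- -21476637/440

Answer: 8741/110


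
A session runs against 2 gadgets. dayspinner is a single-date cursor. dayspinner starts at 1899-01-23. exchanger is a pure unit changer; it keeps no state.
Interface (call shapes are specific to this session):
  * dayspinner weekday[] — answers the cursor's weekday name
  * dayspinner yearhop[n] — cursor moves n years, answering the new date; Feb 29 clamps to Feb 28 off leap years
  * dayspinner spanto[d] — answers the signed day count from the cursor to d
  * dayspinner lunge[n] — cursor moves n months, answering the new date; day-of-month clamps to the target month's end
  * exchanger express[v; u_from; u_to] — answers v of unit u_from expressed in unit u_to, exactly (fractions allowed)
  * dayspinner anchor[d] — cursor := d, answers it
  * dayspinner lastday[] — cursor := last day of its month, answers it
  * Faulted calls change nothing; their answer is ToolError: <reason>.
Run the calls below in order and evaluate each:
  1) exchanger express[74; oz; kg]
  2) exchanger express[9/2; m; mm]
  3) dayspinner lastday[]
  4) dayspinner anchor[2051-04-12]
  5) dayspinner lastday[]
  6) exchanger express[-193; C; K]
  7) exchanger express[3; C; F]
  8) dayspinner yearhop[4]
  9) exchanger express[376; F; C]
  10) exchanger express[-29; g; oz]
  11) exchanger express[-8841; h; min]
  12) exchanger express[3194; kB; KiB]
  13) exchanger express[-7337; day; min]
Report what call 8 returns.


Using exchanger express passing v→74, u_from→oz, u_to→kg, and get 1678291769/800000000.
Calling exchanger express passing v→9/2, u_from→m, u_to→mm, — result: 4500.
I run dayspinner lastday(): 1899-01-31.
Using dayspinner anchor passing d→2051-04-12, → 2051-04-12.
I try dayspinner lastday(), giving 2051-04-30.
Using exchanger express passing v→-193, u_from→C, u_to→K, — result: 1603/20.
Now I run exchanger express passing v→3, u_from→C, u_to→F, giving 187/5.
Using dayspinner yearhop passing n→4: 2055-04-30.
Next I call exchanger express passing v→376, u_from→F, u_to→C, giving 1720/9.
I invoke exchanger express passing v→-29, u_from→g, u_to→oz, → -46400000/45359237.
Then exchanger express passing v→-8841, u_from→h, u_to→min, giving -530460.
I try exchanger express passing v→3194, u_from→kB, u_to→KiB, and observe 199625/64.
I use exchanger express passing v→-7337, u_from→day, u_to→min, → -10565280.

Answer: 2055-04-30


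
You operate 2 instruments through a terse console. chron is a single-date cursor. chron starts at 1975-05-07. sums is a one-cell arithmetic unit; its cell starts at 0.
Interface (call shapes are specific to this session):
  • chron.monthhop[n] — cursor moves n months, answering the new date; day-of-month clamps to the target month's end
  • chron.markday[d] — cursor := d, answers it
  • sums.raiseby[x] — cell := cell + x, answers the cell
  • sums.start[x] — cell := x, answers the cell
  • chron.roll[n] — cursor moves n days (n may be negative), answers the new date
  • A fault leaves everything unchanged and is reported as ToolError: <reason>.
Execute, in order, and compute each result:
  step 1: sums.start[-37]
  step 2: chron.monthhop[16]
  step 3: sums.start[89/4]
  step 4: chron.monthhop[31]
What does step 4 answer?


-- start(-37) : -37
-- monthhop(16) : 1976-09-07
-- start(89/4) : 89/4
-- monthhop(31) : 1979-04-07

Answer: 1979-04-07


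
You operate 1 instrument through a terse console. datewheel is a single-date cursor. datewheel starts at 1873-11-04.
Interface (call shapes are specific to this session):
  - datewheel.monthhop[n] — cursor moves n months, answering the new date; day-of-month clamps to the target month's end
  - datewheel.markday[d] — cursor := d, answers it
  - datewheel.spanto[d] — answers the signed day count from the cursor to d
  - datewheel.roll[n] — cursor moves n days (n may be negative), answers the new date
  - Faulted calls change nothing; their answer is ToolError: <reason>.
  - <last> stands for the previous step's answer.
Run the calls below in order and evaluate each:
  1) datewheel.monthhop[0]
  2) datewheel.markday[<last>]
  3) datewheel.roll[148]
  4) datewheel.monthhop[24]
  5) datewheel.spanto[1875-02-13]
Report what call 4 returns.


Answer: 1876-04-01

Derivation:
>> datewheel.monthhop(n=0)
<< 1873-11-04
>> datewheel.markday(d=<last>)
<< 1873-11-04
>> datewheel.roll(n=148)
<< 1874-04-01
>> datewheel.monthhop(n=24)
<< 1876-04-01
>> datewheel.spanto(d=1875-02-13)
<< -413


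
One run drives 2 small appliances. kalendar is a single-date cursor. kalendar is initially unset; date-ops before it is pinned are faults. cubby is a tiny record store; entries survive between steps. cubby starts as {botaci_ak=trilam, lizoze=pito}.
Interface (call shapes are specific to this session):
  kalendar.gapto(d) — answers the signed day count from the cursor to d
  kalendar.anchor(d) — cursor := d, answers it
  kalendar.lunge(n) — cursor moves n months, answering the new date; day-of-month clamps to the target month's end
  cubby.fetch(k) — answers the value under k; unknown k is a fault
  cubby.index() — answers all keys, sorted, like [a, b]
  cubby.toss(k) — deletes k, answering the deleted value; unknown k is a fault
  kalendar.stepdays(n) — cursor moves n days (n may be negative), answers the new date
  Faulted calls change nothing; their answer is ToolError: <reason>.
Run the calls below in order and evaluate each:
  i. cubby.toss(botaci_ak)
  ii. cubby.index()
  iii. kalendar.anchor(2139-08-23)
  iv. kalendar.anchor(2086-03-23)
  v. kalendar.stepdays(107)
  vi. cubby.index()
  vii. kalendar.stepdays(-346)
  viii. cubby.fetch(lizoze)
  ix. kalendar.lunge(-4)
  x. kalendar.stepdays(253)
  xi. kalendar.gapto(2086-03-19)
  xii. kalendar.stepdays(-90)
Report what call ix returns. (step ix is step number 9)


Answer: 2085-03-27

Derivation:
;; 1. cubby.toss(k→botaci_ak) == trilam
;; 2. cubby.index() == [lizoze]
;; 3. kalendar.anchor(d→2139-08-23) == 2139-08-23
;; 4. kalendar.anchor(d→2086-03-23) == 2086-03-23
;; 5. kalendar.stepdays(n→107) == 2086-07-08
;; 6. cubby.index() == [lizoze]
;; 7. kalendar.stepdays(n→-346) == 2085-07-27
;; 8. cubby.fetch(k→lizoze) == pito
;; 9. kalendar.lunge(n→-4) == 2085-03-27
;; 10. kalendar.stepdays(n→253) == 2085-12-05
;; 11. kalendar.gapto(d→2086-03-19) == 104
;; 12. kalendar.stepdays(n→-90) == 2085-09-06


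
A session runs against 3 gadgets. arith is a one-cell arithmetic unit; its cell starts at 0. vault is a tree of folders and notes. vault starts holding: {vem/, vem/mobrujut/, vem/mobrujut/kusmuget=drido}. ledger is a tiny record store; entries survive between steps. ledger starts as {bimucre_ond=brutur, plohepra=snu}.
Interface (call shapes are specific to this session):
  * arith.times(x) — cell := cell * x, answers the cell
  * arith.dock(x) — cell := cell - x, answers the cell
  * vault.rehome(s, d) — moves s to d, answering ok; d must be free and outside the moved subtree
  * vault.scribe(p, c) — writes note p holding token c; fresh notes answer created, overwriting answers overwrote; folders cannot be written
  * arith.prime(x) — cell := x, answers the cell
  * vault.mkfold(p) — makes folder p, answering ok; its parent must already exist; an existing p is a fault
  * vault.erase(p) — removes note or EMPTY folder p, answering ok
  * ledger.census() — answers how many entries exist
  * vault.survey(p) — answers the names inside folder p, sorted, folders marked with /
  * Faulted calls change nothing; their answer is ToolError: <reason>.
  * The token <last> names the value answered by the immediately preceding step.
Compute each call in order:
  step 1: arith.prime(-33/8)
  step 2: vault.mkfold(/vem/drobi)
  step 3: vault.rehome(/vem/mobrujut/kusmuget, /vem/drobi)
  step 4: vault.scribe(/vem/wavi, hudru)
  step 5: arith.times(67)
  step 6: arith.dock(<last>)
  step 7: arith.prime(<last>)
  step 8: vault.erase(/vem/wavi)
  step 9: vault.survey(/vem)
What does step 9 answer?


Answer: [drobi/, mobrujut/]

Derivation:
Using prime(x: -33/8): -33/8.
Then mkfold(p: /vem/drobi), — result: ok.
Next I call rehome(s: /vem/mobrujut/kusmuget, d: /vem/drobi), → ToolError: exists.
I try scribe(p: /vem/wavi, c: hudru), and see created.
I use times(x: 67): -2211/8.
I invoke dock(x: <last>), which returns 0.
Using prime(x: <last>), and get 0.
I call erase(p: /vem/wavi), — result: ok.
Then survey(p: /vem), — result: [drobi/, mobrujut/].


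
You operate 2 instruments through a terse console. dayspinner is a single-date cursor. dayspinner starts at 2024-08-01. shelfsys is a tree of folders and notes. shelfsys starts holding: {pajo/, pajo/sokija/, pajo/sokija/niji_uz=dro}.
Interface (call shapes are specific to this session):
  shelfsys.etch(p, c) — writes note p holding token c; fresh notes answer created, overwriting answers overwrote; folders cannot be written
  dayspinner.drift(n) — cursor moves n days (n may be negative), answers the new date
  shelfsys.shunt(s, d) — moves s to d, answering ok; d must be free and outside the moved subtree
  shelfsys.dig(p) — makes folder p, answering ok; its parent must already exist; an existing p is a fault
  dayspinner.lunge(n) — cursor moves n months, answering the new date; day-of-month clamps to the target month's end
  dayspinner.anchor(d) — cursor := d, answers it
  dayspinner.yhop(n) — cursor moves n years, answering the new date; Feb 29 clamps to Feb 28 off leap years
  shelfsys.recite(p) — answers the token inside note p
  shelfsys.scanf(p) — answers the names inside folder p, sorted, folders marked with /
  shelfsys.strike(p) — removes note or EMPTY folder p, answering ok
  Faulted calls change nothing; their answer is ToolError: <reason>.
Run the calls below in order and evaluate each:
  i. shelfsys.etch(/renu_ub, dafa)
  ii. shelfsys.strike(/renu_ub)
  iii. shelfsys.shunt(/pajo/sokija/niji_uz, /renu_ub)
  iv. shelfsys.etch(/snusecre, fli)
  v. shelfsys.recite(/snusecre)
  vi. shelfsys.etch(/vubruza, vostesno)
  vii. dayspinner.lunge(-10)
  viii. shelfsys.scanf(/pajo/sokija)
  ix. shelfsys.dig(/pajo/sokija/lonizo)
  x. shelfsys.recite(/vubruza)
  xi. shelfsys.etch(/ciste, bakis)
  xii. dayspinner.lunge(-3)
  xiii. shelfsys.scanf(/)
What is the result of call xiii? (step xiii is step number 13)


Answer: [ciste, pajo/, renu_ub, snusecre, vubruza]

Derivation:
// 1. shelfsys.etch(p=/renu_ub, c=dafa) -> created
// 2. shelfsys.strike(p=/renu_ub) -> ok
// 3. shelfsys.shunt(s=/pajo/sokija/niji_uz, d=/renu_ub) -> ok
// 4. shelfsys.etch(p=/snusecre, c=fli) -> created
// 5. shelfsys.recite(p=/snusecre) -> fli
// 6. shelfsys.etch(p=/vubruza, c=vostesno) -> created
// 7. dayspinner.lunge(n=-10) -> 2023-10-01
// 8. shelfsys.scanf(p=/pajo/sokija) -> []
// 9. shelfsys.dig(p=/pajo/sokija/lonizo) -> ok
// 10. shelfsys.recite(p=/vubruza) -> vostesno
// 11. shelfsys.etch(p=/ciste, c=bakis) -> created
// 12. dayspinner.lunge(n=-3) -> 2023-07-01
// 13. shelfsys.scanf(p=/) -> [ciste, pajo/, renu_ub, snusecre, vubruza]


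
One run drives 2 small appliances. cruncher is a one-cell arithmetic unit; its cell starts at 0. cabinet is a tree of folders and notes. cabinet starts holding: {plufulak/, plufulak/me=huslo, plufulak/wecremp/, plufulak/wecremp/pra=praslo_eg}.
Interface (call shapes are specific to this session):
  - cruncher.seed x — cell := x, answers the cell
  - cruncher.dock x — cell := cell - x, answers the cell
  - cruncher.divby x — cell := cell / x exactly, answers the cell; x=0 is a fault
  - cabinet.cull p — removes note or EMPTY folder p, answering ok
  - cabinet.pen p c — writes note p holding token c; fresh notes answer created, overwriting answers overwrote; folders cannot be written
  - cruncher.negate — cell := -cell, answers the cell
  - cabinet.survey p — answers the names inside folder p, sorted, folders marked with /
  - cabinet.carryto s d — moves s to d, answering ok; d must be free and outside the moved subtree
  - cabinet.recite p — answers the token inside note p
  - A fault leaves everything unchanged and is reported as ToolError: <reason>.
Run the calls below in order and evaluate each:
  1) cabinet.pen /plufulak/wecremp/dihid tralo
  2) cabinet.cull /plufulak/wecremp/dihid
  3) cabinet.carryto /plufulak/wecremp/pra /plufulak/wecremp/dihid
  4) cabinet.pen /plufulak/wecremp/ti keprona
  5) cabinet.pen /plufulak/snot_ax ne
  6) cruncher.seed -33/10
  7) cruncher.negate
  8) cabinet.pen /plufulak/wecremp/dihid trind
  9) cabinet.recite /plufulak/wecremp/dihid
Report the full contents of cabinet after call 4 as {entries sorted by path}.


Answer: {plufulak/, plufulak/me=huslo, plufulak/wecremp/, plufulak/wecremp/dihid=praslo_eg, plufulak/wecremp/ti=keprona}

Derivation:
I invoke cabinet.pen using /plufulak/wecremp/dihid, tralo, → created.
Now I run cabinet.cull using /plufulak/wecremp/dihid, giving ok.
Then cabinet.carryto using /plufulak/wecremp/pra, /plufulak/wecremp/dihid, yielding ok.
I invoke cabinet.pen using /plufulak/wecremp/ti, keprona, which returns created.
I invoke cabinet.pen using /plufulak/snot_ax, ne, and see created.
Next I call cruncher.seed using -33/10, and get -33/10.
I run cruncher.negate, and observe 33/10.
I invoke cabinet.pen using /plufulak/wecremp/dihid, trind, and observe overwrote.
I try cabinet.recite using /plufulak/wecremp/dihid, — result: trind.


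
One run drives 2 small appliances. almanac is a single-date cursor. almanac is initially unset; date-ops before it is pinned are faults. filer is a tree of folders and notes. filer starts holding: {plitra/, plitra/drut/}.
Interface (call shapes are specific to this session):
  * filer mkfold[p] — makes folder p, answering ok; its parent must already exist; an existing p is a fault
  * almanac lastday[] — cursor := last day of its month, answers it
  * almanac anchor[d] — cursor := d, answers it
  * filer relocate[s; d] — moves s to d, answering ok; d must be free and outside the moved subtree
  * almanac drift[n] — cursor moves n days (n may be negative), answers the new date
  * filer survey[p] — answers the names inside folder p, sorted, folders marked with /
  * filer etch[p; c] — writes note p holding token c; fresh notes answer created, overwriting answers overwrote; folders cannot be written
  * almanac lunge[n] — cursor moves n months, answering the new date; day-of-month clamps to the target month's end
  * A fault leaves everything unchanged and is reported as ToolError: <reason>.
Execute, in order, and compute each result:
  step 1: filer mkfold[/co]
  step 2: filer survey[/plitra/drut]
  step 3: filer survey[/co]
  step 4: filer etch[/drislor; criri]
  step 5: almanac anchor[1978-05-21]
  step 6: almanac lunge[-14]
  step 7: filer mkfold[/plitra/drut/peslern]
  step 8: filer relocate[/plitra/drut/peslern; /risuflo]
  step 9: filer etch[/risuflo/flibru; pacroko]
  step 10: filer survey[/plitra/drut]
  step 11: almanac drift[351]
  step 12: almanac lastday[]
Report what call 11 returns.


// filer mkfold(p→/co) => ok
// filer survey(p→/plitra/drut) => []
// filer survey(p→/co) => []
// filer etch(p→/drislor, c→criri) => created
// almanac anchor(d→1978-05-21) => 1978-05-21
// almanac lunge(n→-14) => 1977-03-21
// filer mkfold(p→/plitra/drut/peslern) => ok
// filer relocate(s→/plitra/drut/peslern, d→/risuflo) => ok
// filer etch(p→/risuflo/flibru, c→pacroko) => created
// filer survey(p→/plitra/drut) => []
// almanac drift(n→351) => 1978-03-07
// almanac lastday() => 1978-03-31

Answer: 1978-03-07


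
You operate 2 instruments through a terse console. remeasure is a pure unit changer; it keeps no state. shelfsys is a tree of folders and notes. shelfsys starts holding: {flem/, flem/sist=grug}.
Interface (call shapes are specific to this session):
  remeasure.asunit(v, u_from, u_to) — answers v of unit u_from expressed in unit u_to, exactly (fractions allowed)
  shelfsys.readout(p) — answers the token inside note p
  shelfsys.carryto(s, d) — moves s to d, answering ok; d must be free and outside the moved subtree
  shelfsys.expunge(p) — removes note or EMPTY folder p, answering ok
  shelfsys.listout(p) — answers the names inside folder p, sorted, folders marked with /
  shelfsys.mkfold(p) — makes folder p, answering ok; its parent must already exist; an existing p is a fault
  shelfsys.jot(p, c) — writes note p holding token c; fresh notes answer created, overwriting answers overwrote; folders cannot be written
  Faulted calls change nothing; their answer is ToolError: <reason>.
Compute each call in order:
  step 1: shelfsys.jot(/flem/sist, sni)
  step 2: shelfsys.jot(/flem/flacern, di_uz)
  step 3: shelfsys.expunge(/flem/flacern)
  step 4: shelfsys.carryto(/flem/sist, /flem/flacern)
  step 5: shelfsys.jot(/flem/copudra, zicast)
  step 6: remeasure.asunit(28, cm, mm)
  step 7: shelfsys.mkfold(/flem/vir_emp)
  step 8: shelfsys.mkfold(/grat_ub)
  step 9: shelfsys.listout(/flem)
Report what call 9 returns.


Answer: [copudra, flacern, vir_emp/]

Derivation:
-- jot(p='/flem/sist', c='sni') -> overwrote
-- jot(p='/flem/flacern', c='di_uz') -> created
-- expunge(p='/flem/flacern') -> ok
-- carryto(s='/flem/sist', d='/flem/flacern') -> ok
-- jot(p='/flem/copudra', c='zicast') -> created
-- asunit(v='28', u_from='cm', u_to='mm') -> 280
-- mkfold(p='/flem/vir_emp') -> ok
-- mkfold(p='/grat_ub') -> ok
-- listout(p='/flem') -> [copudra, flacern, vir_emp/]


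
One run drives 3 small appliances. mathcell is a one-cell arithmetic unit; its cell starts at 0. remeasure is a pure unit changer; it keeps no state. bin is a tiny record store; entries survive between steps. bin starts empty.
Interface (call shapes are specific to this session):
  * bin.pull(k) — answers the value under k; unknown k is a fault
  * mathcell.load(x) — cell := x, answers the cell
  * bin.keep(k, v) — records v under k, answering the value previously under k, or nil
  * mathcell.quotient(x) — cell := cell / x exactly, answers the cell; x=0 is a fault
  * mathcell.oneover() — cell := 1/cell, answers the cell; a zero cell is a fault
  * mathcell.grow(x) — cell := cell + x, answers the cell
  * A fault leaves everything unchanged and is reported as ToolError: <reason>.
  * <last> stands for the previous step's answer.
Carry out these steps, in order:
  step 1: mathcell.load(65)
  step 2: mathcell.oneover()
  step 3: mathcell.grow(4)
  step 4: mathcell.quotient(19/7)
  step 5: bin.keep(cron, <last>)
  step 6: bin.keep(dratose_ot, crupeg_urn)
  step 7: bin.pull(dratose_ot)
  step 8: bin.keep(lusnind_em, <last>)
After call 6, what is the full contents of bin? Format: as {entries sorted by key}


Answer: {cron=1827/1235, dratose_ot=crupeg_urn}

Derivation:
$ load x: 65
= 65
$ oneover
= 1/65
$ grow x: 4
= 261/65
$ quotient x: 19/7
= 1827/1235
$ keep k: cron v: <last>
= nil
$ keep k: dratose_ot v: crupeg_urn
= nil
$ pull k: dratose_ot
= crupeg_urn
$ keep k: lusnind_em v: <last>
= nil


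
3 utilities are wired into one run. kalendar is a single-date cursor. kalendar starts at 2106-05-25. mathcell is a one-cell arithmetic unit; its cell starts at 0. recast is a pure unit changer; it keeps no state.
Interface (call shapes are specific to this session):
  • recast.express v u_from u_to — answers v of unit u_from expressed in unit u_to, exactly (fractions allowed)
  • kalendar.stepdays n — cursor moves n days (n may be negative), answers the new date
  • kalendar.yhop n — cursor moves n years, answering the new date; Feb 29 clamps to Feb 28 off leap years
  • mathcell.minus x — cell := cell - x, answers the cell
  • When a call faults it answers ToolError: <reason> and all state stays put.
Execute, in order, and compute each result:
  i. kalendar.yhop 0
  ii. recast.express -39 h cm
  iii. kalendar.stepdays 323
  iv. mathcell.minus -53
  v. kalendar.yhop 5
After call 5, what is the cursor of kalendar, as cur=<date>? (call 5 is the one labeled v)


> kalendar.yhop n='0'
:: 2106-05-25
> recast.express v='-39' u_from='h' u_to='cm'
:: ToolError: incompatible units
> kalendar.stepdays n='323'
:: 2107-04-13
> mathcell.minus x='-53'
:: 53
> kalendar.yhop n='5'
:: 2112-04-13

Answer: cur=2112-04-13


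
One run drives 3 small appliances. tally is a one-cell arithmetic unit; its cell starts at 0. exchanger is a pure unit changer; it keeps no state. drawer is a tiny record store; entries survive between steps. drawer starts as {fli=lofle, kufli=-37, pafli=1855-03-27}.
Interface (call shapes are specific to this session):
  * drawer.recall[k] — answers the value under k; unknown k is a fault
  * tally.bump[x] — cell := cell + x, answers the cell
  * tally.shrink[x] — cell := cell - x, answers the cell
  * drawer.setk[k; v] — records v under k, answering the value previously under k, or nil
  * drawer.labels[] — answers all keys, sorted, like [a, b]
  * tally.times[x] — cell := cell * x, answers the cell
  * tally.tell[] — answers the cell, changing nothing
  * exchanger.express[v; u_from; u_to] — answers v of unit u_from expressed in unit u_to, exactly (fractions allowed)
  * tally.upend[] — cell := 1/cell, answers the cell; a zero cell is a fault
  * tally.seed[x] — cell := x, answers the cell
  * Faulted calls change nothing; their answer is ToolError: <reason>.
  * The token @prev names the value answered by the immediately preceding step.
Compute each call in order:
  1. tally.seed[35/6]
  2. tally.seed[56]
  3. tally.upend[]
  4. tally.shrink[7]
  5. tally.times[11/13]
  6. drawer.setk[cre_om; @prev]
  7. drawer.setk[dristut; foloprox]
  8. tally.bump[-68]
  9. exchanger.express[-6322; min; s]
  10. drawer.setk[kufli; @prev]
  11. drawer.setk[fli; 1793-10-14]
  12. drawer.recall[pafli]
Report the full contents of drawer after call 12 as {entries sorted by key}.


> seed x='35/6'
  35/6
> seed x='56'
  56
> upend
  1/56
> shrink x='7'
  -391/56
> times x='11/13'
  -4301/728
> setk k='cre_om' v='@prev'
  nil
> setk k='dristut' v='foloprox'
  nil
> bump x='-68'
  -53805/728
> express v='-6322' u_from='min' u_to='s'
  -379320
> setk k='kufli' v='@prev'
  -37
> setk k='fli' v='1793-10-14'
  lofle
> recall k='pafli'
  1855-03-27

Answer: {cre_om=-4301/728, dristut=foloprox, fli=1793-10-14, kufli=-379320, pafli=1855-03-27}


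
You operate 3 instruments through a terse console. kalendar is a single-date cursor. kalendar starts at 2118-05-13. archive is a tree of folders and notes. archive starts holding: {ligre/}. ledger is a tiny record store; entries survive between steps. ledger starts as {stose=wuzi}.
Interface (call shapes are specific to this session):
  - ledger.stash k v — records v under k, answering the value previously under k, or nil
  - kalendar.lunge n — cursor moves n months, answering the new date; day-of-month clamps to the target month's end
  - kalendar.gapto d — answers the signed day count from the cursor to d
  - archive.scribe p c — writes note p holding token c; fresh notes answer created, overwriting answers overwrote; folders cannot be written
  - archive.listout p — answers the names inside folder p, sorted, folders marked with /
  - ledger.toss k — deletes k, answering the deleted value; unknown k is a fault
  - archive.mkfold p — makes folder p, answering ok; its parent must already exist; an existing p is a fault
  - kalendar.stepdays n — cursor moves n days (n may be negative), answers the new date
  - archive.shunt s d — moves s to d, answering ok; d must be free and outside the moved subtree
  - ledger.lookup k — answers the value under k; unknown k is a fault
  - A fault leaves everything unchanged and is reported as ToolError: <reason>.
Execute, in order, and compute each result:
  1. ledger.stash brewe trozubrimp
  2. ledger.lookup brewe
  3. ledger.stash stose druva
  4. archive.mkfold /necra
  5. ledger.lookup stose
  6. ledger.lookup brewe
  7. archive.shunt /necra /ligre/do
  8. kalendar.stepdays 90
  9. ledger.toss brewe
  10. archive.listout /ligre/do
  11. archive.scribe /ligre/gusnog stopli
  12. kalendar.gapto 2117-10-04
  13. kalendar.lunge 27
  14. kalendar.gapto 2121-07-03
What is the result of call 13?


I invoke ledger.stash using k: brewe, v: trozubrimp, → nil.
I use ledger.lookup using k: brewe: trozubrimp.
Then ledger.stash using k: stose, v: druva, and see wuzi.
Calling archive.mkfold using p: /necra, and see ok.
Using ledger.lookup using k: stose, yielding druva.
I call ledger.lookup using k: brewe, and get trozubrimp.
I call archive.shunt using s: /necra, d: /ligre/do, and see ok.
Next I call kalendar.stepdays using n: 90: 2118-08-11.
Calling ledger.toss using k: brewe, giving trozubrimp.
Now I run archive.listout using p: /ligre/do, which returns [].
Calling archive.scribe using p: /ligre/gusnog, c: stopli, giving created.
I use kalendar.gapto using d: 2117-10-04, — result: -311.
Invoking kalendar.lunge using n: 27, yielding 2120-11-11.
I call kalendar.gapto using d: 2121-07-03, — result: 234.

Answer: 2120-11-11


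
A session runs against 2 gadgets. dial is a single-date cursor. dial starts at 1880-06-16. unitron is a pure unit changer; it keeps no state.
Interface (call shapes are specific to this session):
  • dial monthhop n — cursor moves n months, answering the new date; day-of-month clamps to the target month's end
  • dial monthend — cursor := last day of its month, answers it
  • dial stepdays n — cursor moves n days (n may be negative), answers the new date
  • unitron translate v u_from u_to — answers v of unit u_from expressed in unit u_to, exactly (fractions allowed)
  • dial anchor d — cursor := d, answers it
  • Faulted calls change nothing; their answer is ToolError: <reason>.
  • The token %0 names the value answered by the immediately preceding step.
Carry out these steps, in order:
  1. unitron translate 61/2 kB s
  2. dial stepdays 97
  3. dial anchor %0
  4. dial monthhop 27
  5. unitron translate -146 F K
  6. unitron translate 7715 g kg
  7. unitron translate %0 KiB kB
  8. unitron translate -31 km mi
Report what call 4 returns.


Answer: 1882-12-21

Derivation:
> unitron translate 61/2 kB s
:: ToolError: incompatible units
> dial stepdays 97
:: 1880-09-21
> dial anchor %0
:: 1880-09-21
> dial monthhop 27
:: 1882-12-21
> unitron translate -146 F K
:: 31367/180
> unitron translate 7715 g kg
:: 1543/200
> unitron translate %0 KiB kB
:: 24688/3125
> unitron translate -31 km mi
:: -484375/25146


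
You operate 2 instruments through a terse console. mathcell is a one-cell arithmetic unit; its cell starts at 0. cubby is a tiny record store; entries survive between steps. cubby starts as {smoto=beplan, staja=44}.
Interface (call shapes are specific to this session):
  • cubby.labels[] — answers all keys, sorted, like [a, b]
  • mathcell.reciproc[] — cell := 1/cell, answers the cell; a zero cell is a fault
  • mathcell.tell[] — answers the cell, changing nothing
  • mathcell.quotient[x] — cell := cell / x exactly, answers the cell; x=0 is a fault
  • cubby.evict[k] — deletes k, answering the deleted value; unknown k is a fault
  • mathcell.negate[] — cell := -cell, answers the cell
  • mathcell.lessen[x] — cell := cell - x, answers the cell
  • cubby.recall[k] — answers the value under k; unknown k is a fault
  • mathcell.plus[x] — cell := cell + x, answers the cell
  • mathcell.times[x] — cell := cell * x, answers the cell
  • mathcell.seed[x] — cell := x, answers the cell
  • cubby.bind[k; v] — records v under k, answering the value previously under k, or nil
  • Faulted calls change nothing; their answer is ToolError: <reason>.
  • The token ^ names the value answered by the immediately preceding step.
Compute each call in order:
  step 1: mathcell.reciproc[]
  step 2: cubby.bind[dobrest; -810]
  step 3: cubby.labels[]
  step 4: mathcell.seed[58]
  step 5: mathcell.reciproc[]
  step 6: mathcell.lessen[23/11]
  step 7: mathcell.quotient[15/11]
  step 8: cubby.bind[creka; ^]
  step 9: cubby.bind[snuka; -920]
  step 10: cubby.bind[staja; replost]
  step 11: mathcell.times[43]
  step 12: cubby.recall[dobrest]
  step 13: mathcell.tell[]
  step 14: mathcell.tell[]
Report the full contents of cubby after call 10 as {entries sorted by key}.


>> mathcell.reciproc()
<< ToolError: reciprocal of zero
>> cubby.bind(k: dobrest, v: -810)
<< nil
>> cubby.labels()
<< [dobrest, smoto, staja]
>> mathcell.seed(x: 58)
<< 58
>> mathcell.reciproc()
<< 1/58
>> mathcell.lessen(x: 23/11)
<< -1323/638
>> mathcell.quotient(x: 15/11)
<< -441/290
>> cubby.bind(k: creka, v: ^)
<< nil
>> cubby.bind(k: snuka, v: -920)
<< nil
>> cubby.bind(k: staja, v: replost)
<< 44
>> mathcell.times(x: 43)
<< -18963/290
>> cubby.recall(k: dobrest)
<< -810
>> mathcell.tell()
<< -18963/290
>> mathcell.tell()
<< -18963/290

Answer: {creka=-441/290, dobrest=-810, smoto=beplan, snuka=-920, staja=replost}


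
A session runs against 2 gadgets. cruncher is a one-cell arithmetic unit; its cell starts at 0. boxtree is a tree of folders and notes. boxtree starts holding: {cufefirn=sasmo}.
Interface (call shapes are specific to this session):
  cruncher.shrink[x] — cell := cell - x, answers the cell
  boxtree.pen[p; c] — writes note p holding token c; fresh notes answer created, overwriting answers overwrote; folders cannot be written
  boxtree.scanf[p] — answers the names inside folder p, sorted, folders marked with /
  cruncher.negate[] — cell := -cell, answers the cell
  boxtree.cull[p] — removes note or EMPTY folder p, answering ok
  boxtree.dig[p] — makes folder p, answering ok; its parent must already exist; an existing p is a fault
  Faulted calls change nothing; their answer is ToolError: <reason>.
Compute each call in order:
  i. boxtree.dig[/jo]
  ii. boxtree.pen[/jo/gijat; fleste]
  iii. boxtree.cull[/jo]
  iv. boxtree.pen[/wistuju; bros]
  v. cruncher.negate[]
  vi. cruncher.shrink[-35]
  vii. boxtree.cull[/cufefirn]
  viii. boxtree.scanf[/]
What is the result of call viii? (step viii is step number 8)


Answer: [jo/, wistuju]

Derivation:
→ dig(p='/jo')
← ok
→ pen(p='/jo/gijat', c='fleste')
← created
→ cull(p='/jo')
← ToolError: not empty
→ pen(p='/wistuju', c='bros')
← created
→ negate()
← 0
→ shrink(x='-35')
← 35
→ cull(p='/cufefirn')
← ok
→ scanf(p='/')
← [jo/, wistuju]


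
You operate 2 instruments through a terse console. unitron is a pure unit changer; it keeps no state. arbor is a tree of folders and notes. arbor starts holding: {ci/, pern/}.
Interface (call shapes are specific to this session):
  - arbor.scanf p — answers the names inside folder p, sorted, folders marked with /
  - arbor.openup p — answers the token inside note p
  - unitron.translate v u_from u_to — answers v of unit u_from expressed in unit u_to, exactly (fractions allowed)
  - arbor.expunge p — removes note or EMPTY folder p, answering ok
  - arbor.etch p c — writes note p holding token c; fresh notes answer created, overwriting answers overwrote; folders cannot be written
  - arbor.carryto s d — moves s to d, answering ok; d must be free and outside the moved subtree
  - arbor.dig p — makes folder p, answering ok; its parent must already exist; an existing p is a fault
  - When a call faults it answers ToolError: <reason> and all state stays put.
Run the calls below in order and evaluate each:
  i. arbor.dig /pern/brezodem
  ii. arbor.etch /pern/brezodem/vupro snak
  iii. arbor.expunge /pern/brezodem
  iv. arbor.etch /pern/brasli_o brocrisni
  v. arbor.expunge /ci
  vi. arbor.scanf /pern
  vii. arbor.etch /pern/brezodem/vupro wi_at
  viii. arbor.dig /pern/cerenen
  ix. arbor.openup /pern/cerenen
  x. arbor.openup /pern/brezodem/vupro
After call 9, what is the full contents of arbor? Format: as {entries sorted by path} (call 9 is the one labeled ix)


==> arbor.dig(/pern/brezodem)
<== ok
==> arbor.etch(/pern/brezodem/vupro, snak)
<== created
==> arbor.expunge(/pern/brezodem)
<== ToolError: not empty
==> arbor.etch(/pern/brasli_o, brocrisni)
<== created
==> arbor.expunge(/ci)
<== ok
==> arbor.scanf(/pern)
<== [brasli_o, brezodem/]
==> arbor.etch(/pern/brezodem/vupro, wi_at)
<== overwrote
==> arbor.dig(/pern/cerenen)
<== ok
==> arbor.openup(/pern/cerenen)
<== ToolError: is a directory
==> arbor.openup(/pern/brezodem/vupro)
<== wi_at

Answer: {pern/, pern/brasli_o=brocrisni, pern/brezodem/, pern/brezodem/vupro=wi_at, pern/cerenen/}
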